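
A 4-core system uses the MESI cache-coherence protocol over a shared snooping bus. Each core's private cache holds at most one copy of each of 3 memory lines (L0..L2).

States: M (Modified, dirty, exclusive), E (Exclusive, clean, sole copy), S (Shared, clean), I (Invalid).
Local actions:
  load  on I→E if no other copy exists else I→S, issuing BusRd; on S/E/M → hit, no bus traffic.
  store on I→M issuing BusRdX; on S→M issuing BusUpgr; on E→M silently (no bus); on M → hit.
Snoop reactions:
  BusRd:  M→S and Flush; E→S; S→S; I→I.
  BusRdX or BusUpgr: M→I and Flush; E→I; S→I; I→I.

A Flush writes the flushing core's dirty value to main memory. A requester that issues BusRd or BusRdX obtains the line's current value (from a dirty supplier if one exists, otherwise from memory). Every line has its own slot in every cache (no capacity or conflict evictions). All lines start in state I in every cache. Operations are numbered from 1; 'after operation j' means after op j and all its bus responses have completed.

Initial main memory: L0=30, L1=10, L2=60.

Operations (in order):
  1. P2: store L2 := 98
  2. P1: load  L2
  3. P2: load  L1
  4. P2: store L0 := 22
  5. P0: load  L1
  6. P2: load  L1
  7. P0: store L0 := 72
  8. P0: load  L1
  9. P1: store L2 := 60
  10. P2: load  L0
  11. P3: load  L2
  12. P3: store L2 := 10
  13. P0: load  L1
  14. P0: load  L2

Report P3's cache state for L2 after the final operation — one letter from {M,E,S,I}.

  op1 P2: store L2 := 98 → I/I/M/I on L2; bus BusRdX; mem=60
  op2 P1: load  L2 → I/S/S/I on L2; bus BusRd Flush; mem=98
  op3 P2: load  L1 → I/I/E/I on L1; bus BusRd; mem=10
  op4 P2: store L0 := 22 → I/I/M/I on L0; bus BusRdX; mem=30
  op5 P0: load  L1 → S/I/S/I on L1; bus BusRd; mem=10
  op6 P2: load  L1 → S/I/S/I on L1; bus (none); mem=10
  op7 P0: store L0 := 72 → M/I/I/I on L0; bus BusRdX Flush; mem=22
  op8 P0: load  L1 → S/I/S/I on L1; bus (none); mem=10
  op9 P1: store L2 := 60 → I/M/I/I on L2; bus BusUpgr; mem=98
  op10 P2: load  L0 → S/I/S/I on L0; bus BusRd Flush; mem=72
  op11 P3: load  L2 → I/S/I/S on L2; bus BusRd Flush; mem=60
  op12 P3: store L2 := 10 → I/I/I/M on L2; bus BusUpgr; mem=60
  op13 P0: load  L1 → S/I/S/I on L1; bus (none); mem=10
  op14 P0: load  L2 → S/I/I/S on L2; bus BusRd Flush; mem=10

state = S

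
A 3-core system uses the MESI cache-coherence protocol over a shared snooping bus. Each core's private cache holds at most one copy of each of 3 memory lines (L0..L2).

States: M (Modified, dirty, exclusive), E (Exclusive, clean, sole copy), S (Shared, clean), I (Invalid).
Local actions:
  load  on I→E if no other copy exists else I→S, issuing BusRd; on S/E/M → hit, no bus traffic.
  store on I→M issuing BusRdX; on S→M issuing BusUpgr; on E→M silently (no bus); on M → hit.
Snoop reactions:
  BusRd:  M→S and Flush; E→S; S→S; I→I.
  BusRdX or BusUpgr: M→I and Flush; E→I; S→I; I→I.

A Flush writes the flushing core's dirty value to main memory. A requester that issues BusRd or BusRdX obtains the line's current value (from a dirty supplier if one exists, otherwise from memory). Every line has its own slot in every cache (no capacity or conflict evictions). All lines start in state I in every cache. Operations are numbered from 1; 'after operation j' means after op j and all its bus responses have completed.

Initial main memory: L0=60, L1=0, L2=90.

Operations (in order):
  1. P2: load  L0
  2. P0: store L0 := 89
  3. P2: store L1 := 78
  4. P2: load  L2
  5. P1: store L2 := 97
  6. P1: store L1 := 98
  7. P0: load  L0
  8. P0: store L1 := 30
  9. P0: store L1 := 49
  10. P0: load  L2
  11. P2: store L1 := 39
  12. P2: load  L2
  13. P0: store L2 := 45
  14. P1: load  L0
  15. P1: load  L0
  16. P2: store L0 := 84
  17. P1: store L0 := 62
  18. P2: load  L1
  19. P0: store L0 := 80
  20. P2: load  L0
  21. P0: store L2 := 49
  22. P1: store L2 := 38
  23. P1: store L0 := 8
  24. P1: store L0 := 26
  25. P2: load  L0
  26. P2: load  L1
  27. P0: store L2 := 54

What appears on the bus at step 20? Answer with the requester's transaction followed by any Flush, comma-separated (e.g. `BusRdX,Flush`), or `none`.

bus = BusRd,Flush

step 1: P2: load  L0  ⟶  IIE  (L0)  txn=BusRd  M[L0]=60
step 2: P0: store L0 := 89  ⟶  MII  (L0)  txn=BusRdX  M[L0]=60
step 3: P2: store L1 := 78  ⟶  IIM  (L1)  txn=BusRdX  M[L1]=0
step 4: P2: load  L2  ⟶  IIE  (L2)  txn=BusRd  M[L2]=90
step 5: P1: store L2 := 97  ⟶  IMI  (L2)  txn=BusRdX  M[L2]=90
step 6: P1: store L1 := 98  ⟶  IMI  (L1)  txn=BusRdX+Flush  M[L1]=78
step 7: P0: load  L0  ⟶  MII  (L0)  txn=∅  M[L0]=60
step 8: P0: store L1 := 30  ⟶  MII  (L1)  txn=BusRdX+Flush  M[L1]=98
step 9: P0: store L1 := 49  ⟶  MII  (L1)  txn=∅  M[L1]=98
step 10: P0: load  L2  ⟶  SSI  (L2)  txn=BusRd+Flush  M[L2]=97
step 11: P2: store L1 := 39  ⟶  IIM  (L1)  txn=BusRdX+Flush  M[L1]=49
step 12: P2: load  L2  ⟶  SSS  (L2)  txn=BusRd  M[L2]=97
step 13: P0: store L2 := 45  ⟶  MII  (L2)  txn=BusUpgr  M[L2]=97
step 14: P1: load  L0  ⟶  SSI  (L0)  txn=BusRd+Flush  M[L0]=89
step 15: P1: load  L0  ⟶  SSI  (L0)  txn=∅  M[L0]=89
step 16: P2: store L0 := 84  ⟶  IIM  (L0)  txn=BusRdX  M[L0]=89
step 17: P1: store L0 := 62  ⟶  IMI  (L0)  txn=BusRdX+Flush  M[L0]=84
step 18: P2: load  L1  ⟶  IIM  (L1)  txn=∅  M[L1]=49
step 19: P0: store L0 := 80  ⟶  MII  (L0)  txn=BusRdX+Flush  M[L0]=62
step 20: P2: load  L0  ⟶  SIS  (L0)  txn=BusRd+Flush  M[L0]=80
step 21: P0: store L2 := 49  ⟶  MII  (L2)  txn=∅  M[L2]=97
step 22: P1: store L2 := 38  ⟶  IMI  (L2)  txn=BusRdX+Flush  M[L2]=49
step 23: P1: store L0 := 8  ⟶  IMI  (L0)  txn=BusRdX  M[L0]=80
step 24: P1: store L0 := 26  ⟶  IMI  (L0)  txn=∅  M[L0]=80
step 25: P2: load  L0  ⟶  ISS  (L0)  txn=BusRd+Flush  M[L0]=26
step 26: P2: load  L1  ⟶  IIM  (L1)  txn=∅  M[L1]=49
step 27: P0: store L2 := 54  ⟶  MII  (L2)  txn=BusRdX+Flush  M[L2]=38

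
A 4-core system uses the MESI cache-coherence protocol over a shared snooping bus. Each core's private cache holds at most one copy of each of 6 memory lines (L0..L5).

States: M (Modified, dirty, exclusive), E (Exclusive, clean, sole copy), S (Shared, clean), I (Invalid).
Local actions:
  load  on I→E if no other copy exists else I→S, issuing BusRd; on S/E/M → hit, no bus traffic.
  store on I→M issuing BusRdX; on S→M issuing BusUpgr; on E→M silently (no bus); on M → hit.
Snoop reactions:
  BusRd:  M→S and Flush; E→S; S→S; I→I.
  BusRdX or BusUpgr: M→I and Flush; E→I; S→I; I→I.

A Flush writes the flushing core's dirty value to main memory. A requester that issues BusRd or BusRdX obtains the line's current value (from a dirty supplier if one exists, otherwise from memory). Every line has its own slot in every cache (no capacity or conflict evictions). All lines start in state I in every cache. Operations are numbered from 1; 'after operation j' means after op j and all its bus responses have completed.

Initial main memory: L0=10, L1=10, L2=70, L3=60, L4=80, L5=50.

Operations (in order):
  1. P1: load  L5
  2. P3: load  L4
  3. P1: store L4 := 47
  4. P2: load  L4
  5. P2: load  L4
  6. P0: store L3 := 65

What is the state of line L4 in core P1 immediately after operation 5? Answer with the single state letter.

state = S

step 1: P1: load  L5  ⟶  IEII  (L5)  txn=BusRd  M[L5]=50
step 2: P3: load  L4  ⟶  IIIE  (L4)  txn=BusRd  M[L4]=80
step 3: P1: store L4 := 47  ⟶  IMII  (L4)  txn=BusRdX  M[L4]=80
step 4: P2: load  L4  ⟶  ISSI  (L4)  txn=BusRd+Flush  M[L4]=47
step 5: P2: load  L4  ⟶  ISSI  (L4)  txn=∅  M[L4]=47
step 6: P0: store L3 := 65  ⟶  MIII  (L3)  txn=BusRdX  M[L3]=60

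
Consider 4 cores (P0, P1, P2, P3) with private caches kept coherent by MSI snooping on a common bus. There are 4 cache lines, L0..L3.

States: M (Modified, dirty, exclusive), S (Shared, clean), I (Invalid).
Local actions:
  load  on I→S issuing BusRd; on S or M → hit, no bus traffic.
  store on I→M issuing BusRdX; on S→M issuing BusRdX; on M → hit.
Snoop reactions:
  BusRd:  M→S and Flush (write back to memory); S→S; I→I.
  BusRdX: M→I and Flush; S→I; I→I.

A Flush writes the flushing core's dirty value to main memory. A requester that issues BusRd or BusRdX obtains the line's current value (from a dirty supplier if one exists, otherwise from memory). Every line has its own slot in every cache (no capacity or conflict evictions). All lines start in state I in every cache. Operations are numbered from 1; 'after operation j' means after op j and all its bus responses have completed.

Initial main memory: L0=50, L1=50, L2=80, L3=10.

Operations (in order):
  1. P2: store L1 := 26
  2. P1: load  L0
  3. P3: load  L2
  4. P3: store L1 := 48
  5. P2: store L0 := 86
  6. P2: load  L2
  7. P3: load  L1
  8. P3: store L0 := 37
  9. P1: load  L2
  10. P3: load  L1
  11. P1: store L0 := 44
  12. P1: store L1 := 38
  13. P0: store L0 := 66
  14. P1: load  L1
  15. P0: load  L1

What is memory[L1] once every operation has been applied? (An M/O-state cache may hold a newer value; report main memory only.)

[1] P2: store L1 := 26 | P0:I, P1:I, P2:M(26), P3:I | bus: BusRdX
[2] P1: load  L0 | P0:I, P1:S(50), P2:I, P3:I | bus: BusRd
[3] P3: load  L2 | P0:I, P1:I, P2:I, P3:S(80) | bus: BusRd
[4] P3: store L1 := 48 | P0:I, P1:I, P2:I, P3:M(48) | bus: BusRdX,Flush
[5] P2: store L0 := 86 | P0:I, P1:I, P2:M(86), P3:I | bus: BusRdX
[6] P2: load  L2 | P0:I, P1:I, P2:S(80), P3:S(80) | bus: BusRd
[7] P3: load  L1 | P0:I, P1:I, P2:I, P3:M(48) | bus: none
[8] P3: store L0 := 37 | P0:I, P1:I, P2:I, P3:M(37) | bus: BusRdX,Flush
[9] P1: load  L2 | P0:I, P1:S(80), P2:S(80), P3:S(80) | bus: BusRd
[10] P3: load  L1 | P0:I, P1:I, P2:I, P3:M(48) | bus: none
[11] P1: store L0 := 44 | P0:I, P1:M(44), P2:I, P3:I | bus: BusRdX,Flush
[12] P1: store L1 := 38 | P0:I, P1:M(38), P2:I, P3:I | bus: BusRdX,Flush
[13] P0: store L0 := 66 | P0:M(66), P1:I, P2:I, P3:I | bus: BusRdX,Flush
[14] P1: load  L1 | P0:I, P1:M(38), P2:I, P3:I | bus: none
[15] P0: load  L1 | P0:S(38), P1:S(38), P2:I, P3:I | bus: BusRd,Flush

memory[L1] = 38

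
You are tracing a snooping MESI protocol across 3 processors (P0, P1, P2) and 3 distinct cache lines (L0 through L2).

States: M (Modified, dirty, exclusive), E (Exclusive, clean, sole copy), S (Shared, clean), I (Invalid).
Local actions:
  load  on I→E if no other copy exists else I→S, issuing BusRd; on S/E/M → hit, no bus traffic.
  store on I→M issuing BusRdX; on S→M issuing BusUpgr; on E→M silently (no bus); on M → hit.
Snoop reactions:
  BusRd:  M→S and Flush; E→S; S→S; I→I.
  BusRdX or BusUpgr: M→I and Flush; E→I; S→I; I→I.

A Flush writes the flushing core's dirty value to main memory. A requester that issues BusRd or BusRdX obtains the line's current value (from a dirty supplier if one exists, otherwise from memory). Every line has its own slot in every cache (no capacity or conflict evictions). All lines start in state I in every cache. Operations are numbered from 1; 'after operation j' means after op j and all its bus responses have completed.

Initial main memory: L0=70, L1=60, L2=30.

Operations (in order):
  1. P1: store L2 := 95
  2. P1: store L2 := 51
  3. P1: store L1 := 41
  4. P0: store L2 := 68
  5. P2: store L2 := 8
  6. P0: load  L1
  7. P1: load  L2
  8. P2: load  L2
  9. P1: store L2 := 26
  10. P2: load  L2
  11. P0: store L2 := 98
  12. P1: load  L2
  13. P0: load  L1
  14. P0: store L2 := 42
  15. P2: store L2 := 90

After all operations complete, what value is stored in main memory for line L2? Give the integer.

memory[L2] = 42

step 1: P1: store L2 := 95  ⟶  IMI  (L2)  txn=BusRdX  M[L2]=30
step 2: P1: store L2 := 51  ⟶  IMI  (L2)  txn=∅  M[L2]=30
step 3: P1: store L1 := 41  ⟶  IMI  (L1)  txn=BusRdX  M[L1]=60
step 4: P0: store L2 := 68  ⟶  MII  (L2)  txn=BusRdX+Flush  M[L2]=51
step 5: P2: store L2 := 8  ⟶  IIM  (L2)  txn=BusRdX+Flush  M[L2]=68
step 6: P0: load  L1  ⟶  SSI  (L1)  txn=BusRd+Flush  M[L1]=41
step 7: P1: load  L2  ⟶  ISS  (L2)  txn=BusRd+Flush  M[L2]=8
step 8: P2: load  L2  ⟶  ISS  (L2)  txn=∅  M[L2]=8
step 9: P1: store L2 := 26  ⟶  IMI  (L2)  txn=BusUpgr  M[L2]=8
step 10: P2: load  L2  ⟶  ISS  (L2)  txn=BusRd+Flush  M[L2]=26
step 11: P0: store L2 := 98  ⟶  MII  (L2)  txn=BusRdX  M[L2]=26
step 12: P1: load  L2  ⟶  SSI  (L2)  txn=BusRd+Flush  M[L2]=98
step 13: P0: load  L1  ⟶  SSI  (L1)  txn=∅  M[L1]=41
step 14: P0: store L2 := 42  ⟶  MII  (L2)  txn=BusUpgr  M[L2]=98
step 15: P2: store L2 := 90  ⟶  IIM  (L2)  txn=BusRdX+Flush  M[L2]=42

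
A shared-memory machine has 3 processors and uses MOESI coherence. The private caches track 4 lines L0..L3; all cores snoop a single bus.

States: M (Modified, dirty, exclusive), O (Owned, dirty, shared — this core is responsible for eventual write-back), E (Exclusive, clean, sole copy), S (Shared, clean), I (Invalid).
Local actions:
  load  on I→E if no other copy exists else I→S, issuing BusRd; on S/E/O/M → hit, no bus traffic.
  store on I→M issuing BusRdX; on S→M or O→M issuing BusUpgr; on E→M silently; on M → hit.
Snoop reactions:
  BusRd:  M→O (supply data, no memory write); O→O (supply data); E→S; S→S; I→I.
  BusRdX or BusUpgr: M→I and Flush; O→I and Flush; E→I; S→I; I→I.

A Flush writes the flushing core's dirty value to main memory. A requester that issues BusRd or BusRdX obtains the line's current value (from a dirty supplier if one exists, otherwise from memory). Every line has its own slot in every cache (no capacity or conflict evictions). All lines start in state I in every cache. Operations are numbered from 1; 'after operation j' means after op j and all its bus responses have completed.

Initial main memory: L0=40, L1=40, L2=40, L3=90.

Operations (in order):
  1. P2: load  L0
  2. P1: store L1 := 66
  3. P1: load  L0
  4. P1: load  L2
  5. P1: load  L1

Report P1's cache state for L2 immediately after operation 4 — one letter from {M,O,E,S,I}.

state = E

  op1 P2: load  L0 → I/I/E on L0; bus BusRd; mem=40
  op2 P1: store L1 := 66 → I/M/I on L1; bus BusRdX; mem=40
  op3 P1: load  L0 → I/S/S on L0; bus BusRd; mem=40
  op4 P1: load  L2 → I/E/I on L2; bus BusRd; mem=40
  op5 P1: load  L1 → I/M/I on L1; bus (none); mem=40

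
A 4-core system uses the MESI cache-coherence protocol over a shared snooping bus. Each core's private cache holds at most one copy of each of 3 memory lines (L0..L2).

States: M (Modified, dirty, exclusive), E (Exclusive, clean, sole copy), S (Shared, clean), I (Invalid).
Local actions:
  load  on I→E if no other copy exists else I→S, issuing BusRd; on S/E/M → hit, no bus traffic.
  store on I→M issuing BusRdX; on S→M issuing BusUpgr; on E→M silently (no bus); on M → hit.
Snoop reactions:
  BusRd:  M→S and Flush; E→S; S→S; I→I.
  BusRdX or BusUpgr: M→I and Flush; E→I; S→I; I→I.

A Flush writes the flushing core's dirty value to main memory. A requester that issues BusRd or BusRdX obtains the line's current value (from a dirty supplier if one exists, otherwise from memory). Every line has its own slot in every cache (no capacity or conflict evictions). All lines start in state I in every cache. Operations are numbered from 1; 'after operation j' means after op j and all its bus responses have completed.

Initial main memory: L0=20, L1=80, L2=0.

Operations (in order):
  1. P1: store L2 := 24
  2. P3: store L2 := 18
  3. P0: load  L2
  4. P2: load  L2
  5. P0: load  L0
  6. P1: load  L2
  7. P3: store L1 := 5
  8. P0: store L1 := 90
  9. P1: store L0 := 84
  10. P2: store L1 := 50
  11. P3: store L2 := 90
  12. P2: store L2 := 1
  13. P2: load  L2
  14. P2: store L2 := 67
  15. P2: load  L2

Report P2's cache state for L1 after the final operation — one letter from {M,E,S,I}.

  op1 P1: store L2 := 24 → I/M/I/I on L2; bus BusRdX; mem=0
  op2 P3: store L2 := 18 → I/I/I/M on L2; bus BusRdX Flush; mem=24
  op3 P0: load  L2 → S/I/I/S on L2; bus BusRd Flush; mem=18
  op4 P2: load  L2 → S/I/S/S on L2; bus BusRd; mem=18
  op5 P0: load  L0 → E/I/I/I on L0; bus BusRd; mem=20
  op6 P1: load  L2 → S/S/S/S on L2; bus BusRd; mem=18
  op7 P3: store L1 := 5 → I/I/I/M on L1; bus BusRdX; mem=80
  op8 P0: store L1 := 90 → M/I/I/I on L1; bus BusRdX Flush; mem=5
  op9 P1: store L0 := 84 → I/M/I/I on L0; bus BusRdX; mem=20
  op10 P2: store L1 := 50 → I/I/M/I on L1; bus BusRdX Flush; mem=90
  op11 P3: store L2 := 90 → I/I/I/M on L2; bus BusUpgr; mem=18
  op12 P2: store L2 := 1 → I/I/M/I on L2; bus BusRdX Flush; mem=90
  op13 P2: load  L2 → I/I/M/I on L2; bus (none); mem=90
  op14 P2: store L2 := 67 → I/I/M/I on L2; bus (none); mem=90
  op15 P2: load  L2 → I/I/M/I on L2; bus (none); mem=90

state = M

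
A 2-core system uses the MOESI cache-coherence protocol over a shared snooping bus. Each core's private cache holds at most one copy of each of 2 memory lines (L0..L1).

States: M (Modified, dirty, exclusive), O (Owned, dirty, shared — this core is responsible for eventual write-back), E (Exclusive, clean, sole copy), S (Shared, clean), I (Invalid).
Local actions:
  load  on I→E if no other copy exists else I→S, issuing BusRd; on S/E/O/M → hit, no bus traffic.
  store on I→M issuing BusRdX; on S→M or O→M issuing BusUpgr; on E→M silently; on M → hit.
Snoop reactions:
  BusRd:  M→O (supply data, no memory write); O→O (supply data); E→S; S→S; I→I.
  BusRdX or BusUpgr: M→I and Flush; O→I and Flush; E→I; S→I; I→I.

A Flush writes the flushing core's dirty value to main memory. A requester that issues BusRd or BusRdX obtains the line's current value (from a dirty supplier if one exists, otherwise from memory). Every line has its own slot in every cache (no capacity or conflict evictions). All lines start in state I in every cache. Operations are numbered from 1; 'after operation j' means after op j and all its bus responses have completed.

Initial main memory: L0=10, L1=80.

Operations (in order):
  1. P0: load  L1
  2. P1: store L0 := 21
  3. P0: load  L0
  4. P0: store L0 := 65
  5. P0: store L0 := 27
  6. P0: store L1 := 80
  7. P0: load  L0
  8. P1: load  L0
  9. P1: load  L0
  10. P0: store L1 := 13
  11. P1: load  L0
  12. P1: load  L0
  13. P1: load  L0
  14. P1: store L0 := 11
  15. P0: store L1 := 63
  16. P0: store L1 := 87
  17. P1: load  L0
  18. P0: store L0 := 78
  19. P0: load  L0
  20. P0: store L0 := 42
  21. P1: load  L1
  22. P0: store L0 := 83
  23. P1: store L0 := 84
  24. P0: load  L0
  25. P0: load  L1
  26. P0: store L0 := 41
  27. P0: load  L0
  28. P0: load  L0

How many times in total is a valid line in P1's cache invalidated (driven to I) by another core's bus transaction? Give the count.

invalidations = 3

  op1 P0: load  L1 → E/I on L1; bus BusRd; mem=80
  op2 P1: store L0 := 21 → I/M on L0; bus BusRdX; mem=10
  op3 P0: load  L0 → S/O on L0; bus BusRd; mem=10
  op4 P0: store L0 := 65 → M/I on L0; bus BusUpgr Flush; mem=21
  op5 P0: store L0 := 27 → M/I on L0; bus (none); mem=21
  op6 P0: store L1 := 80 → M/I on L1; bus (none); mem=80
  op7 P0: load  L0 → M/I on L0; bus (none); mem=21
  op8 P1: load  L0 → O/S on L0; bus BusRd; mem=21
  op9 P1: load  L0 → O/S on L0; bus (none); mem=21
  op10 P0: store L1 := 13 → M/I on L1; bus (none); mem=80
  op11 P1: load  L0 → O/S on L0; bus (none); mem=21
  op12 P1: load  L0 → O/S on L0; bus (none); mem=21
  op13 P1: load  L0 → O/S on L0; bus (none); mem=21
  op14 P1: store L0 := 11 → I/M on L0; bus BusUpgr Flush; mem=27
  op15 P0: store L1 := 63 → M/I on L1; bus (none); mem=80
  op16 P0: store L1 := 87 → M/I on L1; bus (none); mem=80
  op17 P1: load  L0 → I/M on L0; bus (none); mem=27
  op18 P0: store L0 := 78 → M/I on L0; bus BusRdX Flush; mem=11
  op19 P0: load  L0 → M/I on L0; bus (none); mem=11
  op20 P0: store L0 := 42 → M/I on L0; bus (none); mem=11
  op21 P1: load  L1 → O/S on L1; bus BusRd; mem=80
  op22 P0: store L0 := 83 → M/I on L0; bus (none); mem=11
  op23 P1: store L0 := 84 → I/M on L0; bus BusRdX Flush; mem=83
  op24 P0: load  L0 → S/O on L0; bus BusRd; mem=83
  op25 P0: load  L1 → O/S on L1; bus (none); mem=80
  op26 P0: store L0 := 41 → M/I on L0; bus BusUpgr Flush; mem=84
  op27 P0: load  L0 → M/I on L0; bus (none); mem=84
  op28 P0: load  L0 → M/I on L0; bus (none); mem=84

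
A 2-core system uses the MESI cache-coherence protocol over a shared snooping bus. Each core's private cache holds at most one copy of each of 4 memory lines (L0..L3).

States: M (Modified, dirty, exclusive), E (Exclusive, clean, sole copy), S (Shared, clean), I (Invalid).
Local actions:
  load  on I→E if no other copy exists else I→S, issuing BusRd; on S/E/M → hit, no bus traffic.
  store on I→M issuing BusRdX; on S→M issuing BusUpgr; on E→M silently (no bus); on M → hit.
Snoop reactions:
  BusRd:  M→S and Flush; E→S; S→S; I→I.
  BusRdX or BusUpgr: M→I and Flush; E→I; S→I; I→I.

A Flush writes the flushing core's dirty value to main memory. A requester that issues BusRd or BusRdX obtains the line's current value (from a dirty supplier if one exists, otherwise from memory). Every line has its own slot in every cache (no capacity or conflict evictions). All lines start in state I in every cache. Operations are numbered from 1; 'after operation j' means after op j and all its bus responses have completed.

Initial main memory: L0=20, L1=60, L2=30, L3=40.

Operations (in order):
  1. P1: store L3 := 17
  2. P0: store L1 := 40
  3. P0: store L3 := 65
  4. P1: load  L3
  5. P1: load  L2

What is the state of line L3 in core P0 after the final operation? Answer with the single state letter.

state = S

  op1 P1: store L3 := 17 → I/M on L3; bus BusRdX; mem=40
  op2 P0: store L1 := 40 → M/I on L1; bus BusRdX; mem=60
  op3 P0: store L3 := 65 → M/I on L3; bus BusRdX Flush; mem=17
  op4 P1: load  L3 → S/S on L3; bus BusRd Flush; mem=65
  op5 P1: load  L2 → I/E on L2; bus BusRd; mem=30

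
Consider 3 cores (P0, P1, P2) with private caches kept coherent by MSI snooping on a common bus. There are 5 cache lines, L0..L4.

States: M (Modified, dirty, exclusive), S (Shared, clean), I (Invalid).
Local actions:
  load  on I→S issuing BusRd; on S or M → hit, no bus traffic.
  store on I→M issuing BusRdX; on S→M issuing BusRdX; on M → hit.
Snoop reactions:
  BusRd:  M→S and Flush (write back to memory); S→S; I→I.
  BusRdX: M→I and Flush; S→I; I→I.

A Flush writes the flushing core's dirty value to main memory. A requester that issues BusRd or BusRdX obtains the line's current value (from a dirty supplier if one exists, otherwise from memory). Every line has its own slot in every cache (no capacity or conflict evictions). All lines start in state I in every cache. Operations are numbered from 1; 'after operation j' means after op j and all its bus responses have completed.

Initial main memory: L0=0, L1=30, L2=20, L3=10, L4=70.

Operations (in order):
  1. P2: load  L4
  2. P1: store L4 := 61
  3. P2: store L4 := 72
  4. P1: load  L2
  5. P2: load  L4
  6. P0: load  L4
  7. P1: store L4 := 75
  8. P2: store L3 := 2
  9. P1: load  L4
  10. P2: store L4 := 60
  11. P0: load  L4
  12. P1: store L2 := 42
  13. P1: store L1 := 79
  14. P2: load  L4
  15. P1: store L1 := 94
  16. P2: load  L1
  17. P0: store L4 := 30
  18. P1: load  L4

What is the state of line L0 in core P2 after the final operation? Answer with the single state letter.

  op1 P2: load  L4 → I/I/S on L4; bus BusRd; mem=70
  op2 P1: store L4 := 61 → I/M/I on L4; bus BusRdX; mem=70
  op3 P2: store L4 := 72 → I/I/M on L4; bus BusRdX Flush; mem=61
  op4 P1: load  L2 → I/S/I on L2; bus BusRd; mem=20
  op5 P2: load  L4 → I/I/M on L4; bus (none); mem=61
  op6 P0: load  L4 → S/I/S on L4; bus BusRd Flush; mem=72
  op7 P1: store L4 := 75 → I/M/I on L4; bus BusRdX; mem=72
  op8 P2: store L3 := 2 → I/I/M on L3; bus BusRdX; mem=10
  op9 P1: load  L4 → I/M/I on L4; bus (none); mem=72
  op10 P2: store L4 := 60 → I/I/M on L4; bus BusRdX Flush; mem=75
  op11 P0: load  L4 → S/I/S on L4; bus BusRd Flush; mem=60
  op12 P1: store L2 := 42 → I/M/I on L2; bus BusRdX; mem=20
  op13 P1: store L1 := 79 → I/M/I on L1; bus BusRdX; mem=30
  op14 P2: load  L4 → S/I/S on L4; bus (none); mem=60
  op15 P1: store L1 := 94 → I/M/I on L1; bus (none); mem=30
  op16 P2: load  L1 → I/S/S on L1; bus BusRd Flush; mem=94
  op17 P0: store L4 := 30 → M/I/I on L4; bus BusRdX; mem=60
  op18 P1: load  L4 → S/S/I on L4; bus BusRd Flush; mem=30

state = I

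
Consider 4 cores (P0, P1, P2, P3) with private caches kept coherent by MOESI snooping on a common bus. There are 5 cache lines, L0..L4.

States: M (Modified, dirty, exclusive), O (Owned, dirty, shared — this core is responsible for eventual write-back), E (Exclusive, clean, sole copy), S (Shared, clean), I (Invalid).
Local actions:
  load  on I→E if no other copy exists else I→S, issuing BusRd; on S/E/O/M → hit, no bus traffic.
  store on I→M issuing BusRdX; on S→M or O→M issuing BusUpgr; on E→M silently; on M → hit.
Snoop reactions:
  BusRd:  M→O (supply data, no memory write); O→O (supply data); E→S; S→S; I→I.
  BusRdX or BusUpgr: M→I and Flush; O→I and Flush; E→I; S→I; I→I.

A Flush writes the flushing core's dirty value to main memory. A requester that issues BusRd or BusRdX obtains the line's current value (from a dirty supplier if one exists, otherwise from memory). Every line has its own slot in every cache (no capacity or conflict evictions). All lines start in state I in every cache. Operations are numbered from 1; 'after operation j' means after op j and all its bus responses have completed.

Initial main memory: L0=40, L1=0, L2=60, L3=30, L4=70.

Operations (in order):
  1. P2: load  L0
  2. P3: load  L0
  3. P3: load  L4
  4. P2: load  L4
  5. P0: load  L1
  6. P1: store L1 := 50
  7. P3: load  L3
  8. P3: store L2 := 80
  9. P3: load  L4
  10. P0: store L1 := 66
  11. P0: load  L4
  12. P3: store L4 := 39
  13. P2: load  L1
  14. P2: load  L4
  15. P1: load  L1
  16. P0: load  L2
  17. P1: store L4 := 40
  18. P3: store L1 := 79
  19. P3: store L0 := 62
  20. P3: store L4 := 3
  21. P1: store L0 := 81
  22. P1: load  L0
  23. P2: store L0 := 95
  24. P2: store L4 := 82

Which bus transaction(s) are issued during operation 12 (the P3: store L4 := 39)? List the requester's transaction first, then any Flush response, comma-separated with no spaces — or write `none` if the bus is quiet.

1. P2: load  L0  bus=[BusRd]  L0: P0=I P1=I P2=E P3=I  mem[L0]=40
2. P3: load  L0  bus=[BusRd]  L0: P0=I P1=I P2=S P3=S  mem[L0]=40
3. P3: load  L4  bus=[BusRd]  L4: P0=I P1=I P2=I P3=E  mem[L4]=70
4. P2: load  L4  bus=[BusRd]  L4: P0=I P1=I P2=S P3=S  mem[L4]=70
5. P0: load  L1  bus=[BusRd]  L1: P0=E P1=I P2=I P3=I  mem[L1]=0
6. P1: store L1 := 50  bus=[BusRdX]  L1: P0=I P1=M P2=I P3=I  mem[L1]=0
7. P3: load  L3  bus=[BusRd]  L3: P0=I P1=I P2=I P3=E  mem[L3]=30
8. P3: store L2 := 80  bus=[BusRdX]  L2: P0=I P1=I P2=I P3=M  mem[L2]=60
9. P3: load  L4  bus=[-]  L4: P0=I P1=I P2=S P3=S  mem[L4]=70
10. P0: store L1 := 66  bus=[BusRdX,Flush]  L1: P0=M P1=I P2=I P3=I  mem[L1]=50
11. P0: load  L4  bus=[BusRd]  L4: P0=S P1=I P2=S P3=S  mem[L4]=70
12. P3: store L4 := 39  bus=[BusUpgr]  L4: P0=I P1=I P2=I P3=M  mem[L4]=70
13. P2: load  L1  bus=[BusRd]  L1: P0=O P1=I P2=S P3=I  mem[L1]=50
14. P2: load  L4  bus=[BusRd]  L4: P0=I P1=I P2=S P3=O  mem[L4]=70
15. P1: load  L1  bus=[BusRd]  L1: P0=O P1=S P2=S P3=I  mem[L1]=50
16. P0: load  L2  bus=[BusRd]  L2: P0=S P1=I P2=I P3=O  mem[L2]=60
17. P1: store L4 := 40  bus=[BusRdX,Flush]  L4: P0=I P1=M P2=I P3=I  mem[L4]=39
18. P3: store L1 := 79  bus=[BusRdX,Flush]  L1: P0=I P1=I P2=I P3=M  mem[L1]=66
19. P3: store L0 := 62  bus=[BusUpgr]  L0: P0=I P1=I P2=I P3=M  mem[L0]=40
20. P3: store L4 := 3  bus=[BusRdX,Flush]  L4: P0=I P1=I P2=I P3=M  mem[L4]=40
21. P1: store L0 := 81  bus=[BusRdX,Flush]  L0: P0=I P1=M P2=I P3=I  mem[L0]=62
22. P1: load  L0  bus=[-]  L0: P0=I P1=M P2=I P3=I  mem[L0]=62
23. P2: store L0 := 95  bus=[BusRdX,Flush]  L0: P0=I P1=I P2=M P3=I  mem[L0]=81
24. P2: store L4 := 82  bus=[BusRdX,Flush]  L4: P0=I P1=I P2=M P3=I  mem[L4]=3

bus = BusUpgr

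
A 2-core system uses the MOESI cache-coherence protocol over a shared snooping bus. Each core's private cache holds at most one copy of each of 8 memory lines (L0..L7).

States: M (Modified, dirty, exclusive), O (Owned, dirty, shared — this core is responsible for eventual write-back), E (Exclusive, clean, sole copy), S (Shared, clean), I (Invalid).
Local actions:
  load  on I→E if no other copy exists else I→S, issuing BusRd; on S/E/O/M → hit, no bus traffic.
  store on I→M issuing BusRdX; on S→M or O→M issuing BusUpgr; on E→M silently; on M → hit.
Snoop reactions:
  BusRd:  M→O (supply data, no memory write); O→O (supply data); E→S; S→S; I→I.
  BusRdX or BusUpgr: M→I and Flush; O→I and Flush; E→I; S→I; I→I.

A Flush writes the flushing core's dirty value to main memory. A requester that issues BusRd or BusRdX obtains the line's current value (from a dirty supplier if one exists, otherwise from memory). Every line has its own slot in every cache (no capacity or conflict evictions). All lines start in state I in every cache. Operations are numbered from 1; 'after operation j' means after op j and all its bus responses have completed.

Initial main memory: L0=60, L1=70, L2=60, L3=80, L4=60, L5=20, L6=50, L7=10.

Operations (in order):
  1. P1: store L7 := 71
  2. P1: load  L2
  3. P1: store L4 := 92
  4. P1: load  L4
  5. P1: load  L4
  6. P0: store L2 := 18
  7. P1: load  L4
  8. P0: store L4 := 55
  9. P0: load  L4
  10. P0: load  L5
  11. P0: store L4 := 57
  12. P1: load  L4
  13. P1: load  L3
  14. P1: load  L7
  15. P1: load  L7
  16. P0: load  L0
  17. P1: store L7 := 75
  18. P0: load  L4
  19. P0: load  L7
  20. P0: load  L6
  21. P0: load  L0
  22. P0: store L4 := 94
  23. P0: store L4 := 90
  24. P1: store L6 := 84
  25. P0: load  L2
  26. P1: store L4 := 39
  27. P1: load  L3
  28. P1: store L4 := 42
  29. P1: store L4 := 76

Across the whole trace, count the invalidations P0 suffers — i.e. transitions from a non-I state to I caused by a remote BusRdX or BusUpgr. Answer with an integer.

  op1 P1: store L7 := 71 → I/M on L7; bus BusRdX; mem=10
  op2 P1: load  L2 → I/E on L2; bus BusRd; mem=60
  op3 P1: store L4 := 92 → I/M on L4; bus BusRdX; mem=60
  op4 P1: load  L4 → I/M on L4; bus (none); mem=60
  op5 P1: load  L4 → I/M on L4; bus (none); mem=60
  op6 P0: store L2 := 18 → M/I on L2; bus BusRdX; mem=60
  op7 P1: load  L4 → I/M on L4; bus (none); mem=60
  op8 P0: store L4 := 55 → M/I on L4; bus BusRdX Flush; mem=92
  op9 P0: load  L4 → M/I on L4; bus (none); mem=92
  op10 P0: load  L5 → E/I on L5; bus BusRd; mem=20
  op11 P0: store L4 := 57 → M/I on L4; bus (none); mem=92
  op12 P1: load  L4 → O/S on L4; bus BusRd; mem=92
  op13 P1: load  L3 → I/E on L3; bus BusRd; mem=80
  op14 P1: load  L7 → I/M on L7; bus (none); mem=10
  op15 P1: load  L7 → I/M on L7; bus (none); mem=10
  op16 P0: load  L0 → E/I on L0; bus BusRd; mem=60
  op17 P1: store L7 := 75 → I/M on L7; bus (none); mem=10
  op18 P0: load  L4 → O/S on L4; bus (none); mem=92
  op19 P0: load  L7 → S/O on L7; bus BusRd; mem=10
  op20 P0: load  L6 → E/I on L6; bus BusRd; mem=50
  op21 P0: load  L0 → E/I on L0; bus (none); mem=60
  op22 P0: store L4 := 94 → M/I on L4; bus BusUpgr; mem=92
  op23 P0: store L4 := 90 → M/I on L4; bus (none); mem=92
  op24 P1: store L6 := 84 → I/M on L6; bus BusRdX; mem=50
  op25 P0: load  L2 → M/I on L2; bus (none); mem=60
  op26 P1: store L4 := 39 → I/M on L4; bus BusRdX Flush; mem=90
  op27 P1: load  L3 → I/E on L3; bus (none); mem=80
  op28 P1: store L4 := 42 → I/M on L4; bus (none); mem=90
  op29 P1: store L4 := 76 → I/M on L4; bus (none); mem=90

invalidations = 2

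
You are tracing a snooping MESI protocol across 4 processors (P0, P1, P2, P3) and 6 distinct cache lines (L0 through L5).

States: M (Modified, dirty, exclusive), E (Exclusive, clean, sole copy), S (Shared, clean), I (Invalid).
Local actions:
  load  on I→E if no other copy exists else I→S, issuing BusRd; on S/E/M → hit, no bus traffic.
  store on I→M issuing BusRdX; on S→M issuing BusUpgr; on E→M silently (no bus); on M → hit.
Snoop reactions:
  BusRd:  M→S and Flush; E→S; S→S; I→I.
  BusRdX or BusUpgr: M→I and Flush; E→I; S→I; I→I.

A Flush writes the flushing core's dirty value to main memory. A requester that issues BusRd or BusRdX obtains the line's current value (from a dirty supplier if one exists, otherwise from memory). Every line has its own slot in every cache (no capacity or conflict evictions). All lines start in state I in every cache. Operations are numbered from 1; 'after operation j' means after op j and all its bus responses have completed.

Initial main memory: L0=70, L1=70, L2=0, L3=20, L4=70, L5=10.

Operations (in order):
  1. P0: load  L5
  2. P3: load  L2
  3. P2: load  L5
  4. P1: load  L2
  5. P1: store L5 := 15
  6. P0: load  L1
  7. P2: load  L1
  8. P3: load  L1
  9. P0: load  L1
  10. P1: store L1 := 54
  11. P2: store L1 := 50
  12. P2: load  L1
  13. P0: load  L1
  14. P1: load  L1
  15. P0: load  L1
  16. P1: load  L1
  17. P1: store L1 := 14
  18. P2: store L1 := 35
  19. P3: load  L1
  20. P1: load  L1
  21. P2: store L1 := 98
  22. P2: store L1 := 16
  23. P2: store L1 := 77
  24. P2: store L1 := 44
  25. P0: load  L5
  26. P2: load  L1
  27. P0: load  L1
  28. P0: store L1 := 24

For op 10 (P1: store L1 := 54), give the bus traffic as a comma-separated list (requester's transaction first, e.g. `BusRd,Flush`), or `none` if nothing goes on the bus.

  op1 P0: load  L5 → E/I/I/I on L5; bus BusRd; mem=10
  op2 P3: load  L2 → I/I/I/E on L2; bus BusRd; mem=0
  op3 P2: load  L5 → S/I/S/I on L5; bus BusRd; mem=10
  op4 P1: load  L2 → I/S/I/S on L2; bus BusRd; mem=0
  op5 P1: store L5 := 15 → I/M/I/I on L5; bus BusRdX; mem=10
  op6 P0: load  L1 → E/I/I/I on L1; bus BusRd; mem=70
  op7 P2: load  L1 → S/I/S/I on L1; bus BusRd; mem=70
  op8 P3: load  L1 → S/I/S/S on L1; bus BusRd; mem=70
  op9 P0: load  L1 → S/I/S/S on L1; bus (none); mem=70
  op10 P1: store L1 := 54 → I/M/I/I on L1; bus BusRdX; mem=70
  op11 P2: store L1 := 50 → I/I/M/I on L1; bus BusRdX Flush; mem=54
  op12 P2: load  L1 → I/I/M/I on L1; bus (none); mem=54
  op13 P0: load  L1 → S/I/S/I on L1; bus BusRd Flush; mem=50
  op14 P1: load  L1 → S/S/S/I on L1; bus BusRd; mem=50
  op15 P0: load  L1 → S/S/S/I on L1; bus (none); mem=50
  op16 P1: load  L1 → S/S/S/I on L1; bus (none); mem=50
  op17 P1: store L1 := 14 → I/M/I/I on L1; bus BusUpgr; mem=50
  op18 P2: store L1 := 35 → I/I/M/I on L1; bus BusRdX Flush; mem=14
  op19 P3: load  L1 → I/I/S/S on L1; bus BusRd Flush; mem=35
  op20 P1: load  L1 → I/S/S/S on L1; bus BusRd; mem=35
  op21 P2: store L1 := 98 → I/I/M/I on L1; bus BusUpgr; mem=35
  op22 P2: store L1 := 16 → I/I/M/I on L1; bus (none); mem=35
  op23 P2: store L1 := 77 → I/I/M/I on L1; bus (none); mem=35
  op24 P2: store L1 := 44 → I/I/M/I on L1; bus (none); mem=35
  op25 P0: load  L5 → S/S/I/I on L5; bus BusRd Flush; mem=15
  op26 P2: load  L1 → I/I/M/I on L1; bus (none); mem=35
  op27 P0: load  L1 → S/I/S/I on L1; bus BusRd Flush; mem=44
  op28 P0: store L1 := 24 → M/I/I/I on L1; bus BusUpgr; mem=44

bus = BusRdX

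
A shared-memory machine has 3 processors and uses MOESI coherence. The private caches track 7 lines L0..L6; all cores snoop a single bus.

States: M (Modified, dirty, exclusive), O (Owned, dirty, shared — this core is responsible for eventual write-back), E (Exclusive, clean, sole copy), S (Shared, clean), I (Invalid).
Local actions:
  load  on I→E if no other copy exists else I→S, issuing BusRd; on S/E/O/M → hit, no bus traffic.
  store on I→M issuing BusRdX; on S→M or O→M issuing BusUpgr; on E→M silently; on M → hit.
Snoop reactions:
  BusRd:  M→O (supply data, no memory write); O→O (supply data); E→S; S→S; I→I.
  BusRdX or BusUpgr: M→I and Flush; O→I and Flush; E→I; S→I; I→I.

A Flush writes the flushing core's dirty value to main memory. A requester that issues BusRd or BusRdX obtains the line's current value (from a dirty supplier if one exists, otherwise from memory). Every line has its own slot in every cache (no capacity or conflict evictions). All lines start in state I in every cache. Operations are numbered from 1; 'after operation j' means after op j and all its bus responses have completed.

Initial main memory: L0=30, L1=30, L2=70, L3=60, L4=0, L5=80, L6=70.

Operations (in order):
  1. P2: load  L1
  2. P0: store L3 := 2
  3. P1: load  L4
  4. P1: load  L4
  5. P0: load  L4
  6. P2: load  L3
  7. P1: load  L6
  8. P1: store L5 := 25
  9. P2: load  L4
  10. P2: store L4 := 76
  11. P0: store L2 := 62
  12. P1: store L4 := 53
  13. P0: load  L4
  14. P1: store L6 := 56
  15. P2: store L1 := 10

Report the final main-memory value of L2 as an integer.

step 1: P2: load  L1  ⟶  IIE  (L1)  txn=BusRd  M[L1]=30
step 2: P0: store L3 := 2  ⟶  MII  (L3)  txn=BusRdX  M[L3]=60
step 3: P1: load  L4  ⟶  IEI  (L4)  txn=BusRd  M[L4]=0
step 4: P1: load  L4  ⟶  IEI  (L4)  txn=∅  M[L4]=0
step 5: P0: load  L4  ⟶  SSI  (L4)  txn=BusRd  M[L4]=0
step 6: P2: load  L3  ⟶  OIS  (L3)  txn=BusRd  M[L3]=60
step 7: P1: load  L6  ⟶  IEI  (L6)  txn=BusRd  M[L6]=70
step 8: P1: store L5 := 25  ⟶  IMI  (L5)  txn=BusRdX  M[L5]=80
step 9: P2: load  L4  ⟶  SSS  (L4)  txn=BusRd  M[L4]=0
step 10: P2: store L4 := 76  ⟶  IIM  (L4)  txn=BusUpgr  M[L4]=0
step 11: P0: store L2 := 62  ⟶  MII  (L2)  txn=BusRdX  M[L2]=70
step 12: P1: store L4 := 53  ⟶  IMI  (L4)  txn=BusRdX+Flush  M[L4]=76
step 13: P0: load  L4  ⟶  SOI  (L4)  txn=BusRd  M[L4]=76
step 14: P1: store L6 := 56  ⟶  IMI  (L6)  txn=∅  M[L6]=70
step 15: P2: store L1 := 10  ⟶  IIM  (L1)  txn=∅  M[L1]=30

memory[L2] = 70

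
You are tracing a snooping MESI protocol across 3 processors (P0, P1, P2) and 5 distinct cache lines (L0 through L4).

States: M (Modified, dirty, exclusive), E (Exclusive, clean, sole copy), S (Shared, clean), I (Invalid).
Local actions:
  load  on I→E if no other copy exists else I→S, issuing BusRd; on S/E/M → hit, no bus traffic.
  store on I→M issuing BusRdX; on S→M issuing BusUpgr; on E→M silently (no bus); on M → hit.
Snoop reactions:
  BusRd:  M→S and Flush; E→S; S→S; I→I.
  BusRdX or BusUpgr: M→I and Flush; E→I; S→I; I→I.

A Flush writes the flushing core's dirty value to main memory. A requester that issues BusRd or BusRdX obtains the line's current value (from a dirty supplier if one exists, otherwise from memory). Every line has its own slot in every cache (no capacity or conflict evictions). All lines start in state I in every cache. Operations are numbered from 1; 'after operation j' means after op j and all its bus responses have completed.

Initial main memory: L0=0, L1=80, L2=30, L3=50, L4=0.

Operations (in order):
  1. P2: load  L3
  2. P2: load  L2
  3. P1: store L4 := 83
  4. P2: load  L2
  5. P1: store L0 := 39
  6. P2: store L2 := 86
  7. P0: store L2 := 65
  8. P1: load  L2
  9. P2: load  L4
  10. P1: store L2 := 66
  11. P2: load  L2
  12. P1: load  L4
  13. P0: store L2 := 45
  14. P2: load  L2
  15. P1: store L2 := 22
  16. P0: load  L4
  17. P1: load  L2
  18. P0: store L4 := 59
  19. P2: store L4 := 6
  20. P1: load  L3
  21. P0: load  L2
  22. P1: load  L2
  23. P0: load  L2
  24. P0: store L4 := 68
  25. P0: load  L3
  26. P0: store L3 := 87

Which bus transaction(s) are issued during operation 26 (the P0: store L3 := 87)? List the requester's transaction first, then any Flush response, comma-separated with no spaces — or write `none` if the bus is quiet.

  op1 P2: load  L3 → I/I/E on L3; bus BusRd; mem=50
  op2 P2: load  L2 → I/I/E on L2; bus BusRd; mem=30
  op3 P1: store L4 := 83 → I/M/I on L4; bus BusRdX; mem=0
  op4 P2: load  L2 → I/I/E on L2; bus (none); mem=30
  op5 P1: store L0 := 39 → I/M/I on L0; bus BusRdX; mem=0
  op6 P2: store L2 := 86 → I/I/M on L2; bus (none); mem=30
  op7 P0: store L2 := 65 → M/I/I on L2; bus BusRdX Flush; mem=86
  op8 P1: load  L2 → S/S/I on L2; bus BusRd Flush; mem=65
  op9 P2: load  L4 → I/S/S on L4; bus BusRd Flush; mem=83
  op10 P1: store L2 := 66 → I/M/I on L2; bus BusUpgr; mem=65
  op11 P2: load  L2 → I/S/S on L2; bus BusRd Flush; mem=66
  op12 P1: load  L4 → I/S/S on L4; bus (none); mem=83
  op13 P0: store L2 := 45 → M/I/I on L2; bus BusRdX; mem=66
  op14 P2: load  L2 → S/I/S on L2; bus BusRd Flush; mem=45
  op15 P1: store L2 := 22 → I/M/I on L2; bus BusRdX; mem=45
  op16 P0: load  L4 → S/S/S on L4; bus BusRd; mem=83
  op17 P1: load  L2 → I/M/I on L2; bus (none); mem=45
  op18 P0: store L4 := 59 → M/I/I on L4; bus BusUpgr; mem=83
  op19 P2: store L4 := 6 → I/I/M on L4; bus BusRdX Flush; mem=59
  op20 P1: load  L3 → I/S/S on L3; bus BusRd; mem=50
  op21 P0: load  L2 → S/S/I on L2; bus BusRd Flush; mem=22
  op22 P1: load  L2 → S/S/I on L2; bus (none); mem=22
  op23 P0: load  L2 → S/S/I on L2; bus (none); mem=22
  op24 P0: store L4 := 68 → M/I/I on L4; bus BusRdX Flush; mem=6
  op25 P0: load  L3 → S/S/S on L3; bus BusRd; mem=50
  op26 P0: store L3 := 87 → M/I/I on L3; bus BusUpgr; mem=50

bus = BusUpgr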